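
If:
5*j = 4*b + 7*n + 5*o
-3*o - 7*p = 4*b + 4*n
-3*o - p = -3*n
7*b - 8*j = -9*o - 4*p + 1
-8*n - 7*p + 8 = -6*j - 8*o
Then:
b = -1129/1677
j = -1076/1677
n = 28/1677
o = -212/1677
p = 240/559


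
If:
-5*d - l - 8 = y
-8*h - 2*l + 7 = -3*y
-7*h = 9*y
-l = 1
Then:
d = -196/155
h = 27/31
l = -1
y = -21/31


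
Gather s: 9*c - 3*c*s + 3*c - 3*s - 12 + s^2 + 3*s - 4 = -3*c*s + 12*c + s^2 - 16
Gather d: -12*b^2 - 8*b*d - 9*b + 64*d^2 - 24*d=-12*b^2 - 9*b + 64*d^2 + d*(-8*b - 24)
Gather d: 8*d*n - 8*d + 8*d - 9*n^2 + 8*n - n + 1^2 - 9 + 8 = 8*d*n - 9*n^2 + 7*n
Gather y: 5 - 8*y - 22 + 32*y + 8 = 24*y - 9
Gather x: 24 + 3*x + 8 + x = 4*x + 32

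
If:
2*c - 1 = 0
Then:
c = 1/2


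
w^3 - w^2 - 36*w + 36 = (w - 6)*(w - 1)*(w + 6)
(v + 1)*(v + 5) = v^2 + 6*v + 5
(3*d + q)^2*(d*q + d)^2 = 9*d^4*q^2 + 18*d^4*q + 9*d^4 + 6*d^3*q^3 + 12*d^3*q^2 + 6*d^3*q + d^2*q^4 + 2*d^2*q^3 + d^2*q^2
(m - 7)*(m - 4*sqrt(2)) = m^2 - 7*m - 4*sqrt(2)*m + 28*sqrt(2)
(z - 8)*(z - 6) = z^2 - 14*z + 48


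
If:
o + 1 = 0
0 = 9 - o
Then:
No Solution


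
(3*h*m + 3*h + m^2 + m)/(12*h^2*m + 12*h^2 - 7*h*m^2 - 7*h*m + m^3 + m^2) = (3*h + m)/(12*h^2 - 7*h*m + m^2)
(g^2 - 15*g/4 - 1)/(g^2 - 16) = (g + 1/4)/(g + 4)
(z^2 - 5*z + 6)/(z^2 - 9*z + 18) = (z - 2)/(z - 6)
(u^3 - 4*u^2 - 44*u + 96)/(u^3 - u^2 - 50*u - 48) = (u - 2)/(u + 1)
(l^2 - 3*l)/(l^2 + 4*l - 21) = l/(l + 7)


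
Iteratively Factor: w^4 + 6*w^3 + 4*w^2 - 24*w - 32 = (w + 2)*(w^3 + 4*w^2 - 4*w - 16) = (w - 2)*(w + 2)*(w^2 + 6*w + 8) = (w - 2)*(w + 2)^2*(w + 4)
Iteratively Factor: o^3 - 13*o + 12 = (o - 1)*(o^2 + o - 12) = (o - 1)*(o + 4)*(o - 3)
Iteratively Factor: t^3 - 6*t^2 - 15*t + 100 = (t - 5)*(t^2 - t - 20) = (t - 5)*(t + 4)*(t - 5)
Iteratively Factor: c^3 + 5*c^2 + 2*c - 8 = (c - 1)*(c^2 + 6*c + 8) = (c - 1)*(c + 2)*(c + 4)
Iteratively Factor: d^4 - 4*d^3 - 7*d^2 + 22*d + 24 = (d - 3)*(d^3 - d^2 - 10*d - 8) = (d - 3)*(d + 2)*(d^2 - 3*d - 4) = (d - 3)*(d + 1)*(d + 2)*(d - 4)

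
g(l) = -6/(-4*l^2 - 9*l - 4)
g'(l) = -6*(8*l + 9)/(-4*l^2 - 9*l - 4)^2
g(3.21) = 0.08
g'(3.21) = -0.04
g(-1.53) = -14.76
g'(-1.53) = 117.70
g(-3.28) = 0.34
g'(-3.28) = 0.34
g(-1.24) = -5.94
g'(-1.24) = 5.42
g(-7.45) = 0.04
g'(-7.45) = 0.01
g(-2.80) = 0.59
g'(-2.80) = 0.78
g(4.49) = 0.05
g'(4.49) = -0.02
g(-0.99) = -6.06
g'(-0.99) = -6.62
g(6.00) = 0.03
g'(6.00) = -0.00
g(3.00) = 0.09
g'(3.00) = -0.04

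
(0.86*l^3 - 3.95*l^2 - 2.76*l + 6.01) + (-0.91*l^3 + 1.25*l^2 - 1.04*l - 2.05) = -0.05*l^3 - 2.7*l^2 - 3.8*l + 3.96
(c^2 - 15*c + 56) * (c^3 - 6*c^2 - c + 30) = c^5 - 21*c^4 + 145*c^3 - 291*c^2 - 506*c + 1680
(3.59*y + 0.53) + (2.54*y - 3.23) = 6.13*y - 2.7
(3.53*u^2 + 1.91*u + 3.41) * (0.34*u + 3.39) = 1.2002*u^3 + 12.6161*u^2 + 7.6343*u + 11.5599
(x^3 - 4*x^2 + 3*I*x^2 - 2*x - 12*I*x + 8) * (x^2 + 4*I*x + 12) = x^5 - 4*x^4 + 7*I*x^4 - 2*x^3 - 28*I*x^3 + 8*x^2 + 28*I*x^2 - 24*x - 112*I*x + 96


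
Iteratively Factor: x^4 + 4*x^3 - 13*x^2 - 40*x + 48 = (x - 3)*(x^3 + 7*x^2 + 8*x - 16) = (x - 3)*(x - 1)*(x^2 + 8*x + 16) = (x - 3)*(x - 1)*(x + 4)*(x + 4)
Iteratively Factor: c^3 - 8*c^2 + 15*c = (c)*(c^2 - 8*c + 15) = c*(c - 3)*(c - 5)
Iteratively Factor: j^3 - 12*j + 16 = (j - 2)*(j^2 + 2*j - 8) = (j - 2)^2*(j + 4)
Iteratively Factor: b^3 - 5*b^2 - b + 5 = (b + 1)*(b^2 - 6*b + 5) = (b - 1)*(b + 1)*(b - 5)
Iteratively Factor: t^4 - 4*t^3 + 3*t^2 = (t - 3)*(t^3 - t^2) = (t - 3)*(t - 1)*(t^2) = t*(t - 3)*(t - 1)*(t)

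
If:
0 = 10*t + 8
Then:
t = -4/5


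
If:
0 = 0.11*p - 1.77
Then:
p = 16.09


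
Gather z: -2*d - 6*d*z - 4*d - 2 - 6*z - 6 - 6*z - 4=-6*d + z*(-6*d - 12) - 12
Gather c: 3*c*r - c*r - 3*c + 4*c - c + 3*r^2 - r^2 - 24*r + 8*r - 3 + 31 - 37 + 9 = 2*c*r + 2*r^2 - 16*r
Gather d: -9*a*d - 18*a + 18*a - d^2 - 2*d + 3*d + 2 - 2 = -d^2 + d*(1 - 9*a)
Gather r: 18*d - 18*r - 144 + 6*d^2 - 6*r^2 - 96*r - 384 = 6*d^2 + 18*d - 6*r^2 - 114*r - 528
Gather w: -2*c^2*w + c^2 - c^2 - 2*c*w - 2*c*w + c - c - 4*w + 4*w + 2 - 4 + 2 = w*(-2*c^2 - 4*c)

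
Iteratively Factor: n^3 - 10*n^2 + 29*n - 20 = (n - 1)*(n^2 - 9*n + 20) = (n - 5)*(n - 1)*(n - 4)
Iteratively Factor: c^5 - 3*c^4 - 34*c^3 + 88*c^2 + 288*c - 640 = (c + 4)*(c^4 - 7*c^3 - 6*c^2 + 112*c - 160) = (c - 4)*(c + 4)*(c^3 - 3*c^2 - 18*c + 40) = (c - 4)*(c - 2)*(c + 4)*(c^2 - c - 20) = (c - 5)*(c - 4)*(c - 2)*(c + 4)*(c + 4)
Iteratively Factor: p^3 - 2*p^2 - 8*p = (p - 4)*(p^2 + 2*p) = (p - 4)*(p + 2)*(p)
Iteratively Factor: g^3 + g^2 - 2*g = (g + 2)*(g^2 - g) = g*(g + 2)*(g - 1)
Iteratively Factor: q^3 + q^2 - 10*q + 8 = (q - 1)*(q^2 + 2*q - 8) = (q - 2)*(q - 1)*(q + 4)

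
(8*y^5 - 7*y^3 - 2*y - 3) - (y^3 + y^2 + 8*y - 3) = 8*y^5 - 8*y^3 - y^2 - 10*y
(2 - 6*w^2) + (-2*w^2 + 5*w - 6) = -8*w^2 + 5*w - 4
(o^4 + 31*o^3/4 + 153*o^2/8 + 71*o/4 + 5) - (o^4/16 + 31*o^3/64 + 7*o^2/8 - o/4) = 15*o^4/16 + 465*o^3/64 + 73*o^2/4 + 18*o + 5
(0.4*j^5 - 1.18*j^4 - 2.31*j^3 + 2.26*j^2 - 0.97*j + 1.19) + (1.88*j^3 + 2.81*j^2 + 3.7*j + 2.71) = 0.4*j^5 - 1.18*j^4 - 0.43*j^3 + 5.07*j^2 + 2.73*j + 3.9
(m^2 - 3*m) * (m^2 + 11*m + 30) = m^4 + 8*m^3 - 3*m^2 - 90*m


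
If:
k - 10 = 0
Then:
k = 10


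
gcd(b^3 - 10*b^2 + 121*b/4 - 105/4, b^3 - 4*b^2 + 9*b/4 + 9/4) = b - 3/2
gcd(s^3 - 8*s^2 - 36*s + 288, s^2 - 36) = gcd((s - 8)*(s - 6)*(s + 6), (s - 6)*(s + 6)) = s^2 - 36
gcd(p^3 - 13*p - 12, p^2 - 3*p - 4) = p^2 - 3*p - 4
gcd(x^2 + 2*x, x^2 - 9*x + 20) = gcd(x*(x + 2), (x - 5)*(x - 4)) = 1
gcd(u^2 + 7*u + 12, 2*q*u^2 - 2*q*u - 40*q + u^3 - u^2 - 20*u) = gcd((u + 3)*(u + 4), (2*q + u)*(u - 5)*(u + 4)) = u + 4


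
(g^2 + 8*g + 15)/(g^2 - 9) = (g + 5)/(g - 3)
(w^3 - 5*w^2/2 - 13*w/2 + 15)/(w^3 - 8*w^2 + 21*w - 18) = (w + 5/2)/(w - 3)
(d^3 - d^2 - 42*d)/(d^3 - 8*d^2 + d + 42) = d*(d + 6)/(d^2 - d - 6)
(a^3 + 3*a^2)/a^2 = a + 3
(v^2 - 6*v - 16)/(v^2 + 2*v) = (v - 8)/v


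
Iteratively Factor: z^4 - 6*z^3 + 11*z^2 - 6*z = (z)*(z^3 - 6*z^2 + 11*z - 6) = z*(z - 1)*(z^2 - 5*z + 6) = z*(z - 2)*(z - 1)*(z - 3)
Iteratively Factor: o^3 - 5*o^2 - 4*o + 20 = (o + 2)*(o^2 - 7*o + 10) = (o - 2)*(o + 2)*(o - 5)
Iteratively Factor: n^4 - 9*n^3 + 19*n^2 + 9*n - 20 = (n + 1)*(n^3 - 10*n^2 + 29*n - 20) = (n - 1)*(n + 1)*(n^2 - 9*n + 20) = (n - 5)*(n - 1)*(n + 1)*(n - 4)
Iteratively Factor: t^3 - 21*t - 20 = (t + 4)*(t^2 - 4*t - 5) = (t - 5)*(t + 4)*(t + 1)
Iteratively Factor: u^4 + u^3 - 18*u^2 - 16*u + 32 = (u + 2)*(u^3 - u^2 - 16*u + 16) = (u - 4)*(u + 2)*(u^2 + 3*u - 4) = (u - 4)*(u + 2)*(u + 4)*(u - 1)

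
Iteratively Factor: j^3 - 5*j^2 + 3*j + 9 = (j - 3)*(j^2 - 2*j - 3) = (j - 3)^2*(j + 1)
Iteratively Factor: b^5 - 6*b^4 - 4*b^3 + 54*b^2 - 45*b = (b - 3)*(b^4 - 3*b^3 - 13*b^2 + 15*b) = (b - 3)*(b - 1)*(b^3 - 2*b^2 - 15*b) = (b - 3)*(b - 1)*(b + 3)*(b^2 - 5*b) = (b - 5)*(b - 3)*(b - 1)*(b + 3)*(b)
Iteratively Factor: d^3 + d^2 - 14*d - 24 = (d - 4)*(d^2 + 5*d + 6) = (d - 4)*(d + 3)*(d + 2)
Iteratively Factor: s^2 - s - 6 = (s - 3)*(s + 2)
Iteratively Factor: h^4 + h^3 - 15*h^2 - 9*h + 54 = (h - 3)*(h^3 + 4*h^2 - 3*h - 18) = (h - 3)*(h + 3)*(h^2 + h - 6) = (h - 3)*(h + 3)^2*(h - 2)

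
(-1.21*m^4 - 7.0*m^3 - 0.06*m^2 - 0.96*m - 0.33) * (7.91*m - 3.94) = -9.5711*m^5 - 50.6026*m^4 + 27.1054*m^3 - 7.3572*m^2 + 1.1721*m + 1.3002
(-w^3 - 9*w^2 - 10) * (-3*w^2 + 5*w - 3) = 3*w^5 + 22*w^4 - 42*w^3 + 57*w^2 - 50*w + 30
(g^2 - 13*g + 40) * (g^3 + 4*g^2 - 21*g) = g^5 - 9*g^4 - 33*g^3 + 433*g^2 - 840*g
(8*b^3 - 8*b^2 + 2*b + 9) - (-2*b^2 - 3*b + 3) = 8*b^3 - 6*b^2 + 5*b + 6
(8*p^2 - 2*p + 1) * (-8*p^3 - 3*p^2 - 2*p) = -64*p^5 - 8*p^4 - 18*p^3 + p^2 - 2*p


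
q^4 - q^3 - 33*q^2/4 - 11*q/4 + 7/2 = (q - 7/2)*(q - 1/2)*(q + 1)*(q + 2)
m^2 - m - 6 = (m - 3)*(m + 2)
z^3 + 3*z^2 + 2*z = z*(z + 1)*(z + 2)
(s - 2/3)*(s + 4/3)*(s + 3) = s^3 + 11*s^2/3 + 10*s/9 - 8/3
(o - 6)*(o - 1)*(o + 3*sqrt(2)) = o^3 - 7*o^2 + 3*sqrt(2)*o^2 - 21*sqrt(2)*o + 6*o + 18*sqrt(2)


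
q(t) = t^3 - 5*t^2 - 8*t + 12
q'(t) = 3*t^2 - 10*t - 8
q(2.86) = -28.38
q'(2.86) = -12.06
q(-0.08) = 12.61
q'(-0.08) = -7.18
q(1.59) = -9.34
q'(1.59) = -16.32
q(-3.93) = -94.48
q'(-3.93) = 77.63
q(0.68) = 4.56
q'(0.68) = -13.41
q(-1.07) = 13.61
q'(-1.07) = 6.13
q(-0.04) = 12.31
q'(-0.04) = -7.60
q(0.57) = 6.00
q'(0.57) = -12.73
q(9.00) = 264.00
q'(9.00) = 145.00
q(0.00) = 12.00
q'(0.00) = -8.00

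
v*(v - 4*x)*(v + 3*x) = v^3 - v^2*x - 12*v*x^2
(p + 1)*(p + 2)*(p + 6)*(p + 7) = p^4 + 16*p^3 + 83*p^2 + 152*p + 84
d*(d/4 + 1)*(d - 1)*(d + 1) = d^4/4 + d^3 - d^2/4 - d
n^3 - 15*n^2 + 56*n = n*(n - 8)*(n - 7)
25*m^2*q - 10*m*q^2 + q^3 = q*(-5*m + q)^2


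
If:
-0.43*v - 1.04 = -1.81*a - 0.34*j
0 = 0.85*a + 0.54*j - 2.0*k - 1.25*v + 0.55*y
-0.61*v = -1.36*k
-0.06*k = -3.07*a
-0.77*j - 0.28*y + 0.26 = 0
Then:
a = -0.01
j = 2.16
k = -0.33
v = -0.74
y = -5.00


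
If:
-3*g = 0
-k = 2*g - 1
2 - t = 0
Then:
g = 0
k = 1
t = 2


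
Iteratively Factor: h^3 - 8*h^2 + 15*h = (h)*(h^2 - 8*h + 15) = h*(h - 5)*(h - 3)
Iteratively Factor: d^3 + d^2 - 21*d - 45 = (d + 3)*(d^2 - 2*d - 15) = (d - 5)*(d + 3)*(d + 3)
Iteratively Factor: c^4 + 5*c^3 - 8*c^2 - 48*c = (c + 4)*(c^3 + c^2 - 12*c) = (c - 3)*(c + 4)*(c^2 + 4*c) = (c - 3)*(c + 4)^2*(c)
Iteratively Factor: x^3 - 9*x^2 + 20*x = (x - 5)*(x^2 - 4*x) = (x - 5)*(x - 4)*(x)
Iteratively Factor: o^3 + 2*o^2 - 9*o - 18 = (o + 3)*(o^2 - o - 6) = (o + 2)*(o + 3)*(o - 3)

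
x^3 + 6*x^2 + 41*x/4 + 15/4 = (x + 1/2)*(x + 5/2)*(x + 3)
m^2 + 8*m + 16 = (m + 4)^2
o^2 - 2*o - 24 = (o - 6)*(o + 4)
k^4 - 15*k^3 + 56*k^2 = k^2*(k - 8)*(k - 7)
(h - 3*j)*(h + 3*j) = h^2 - 9*j^2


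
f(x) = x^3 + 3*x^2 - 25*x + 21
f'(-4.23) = 3.30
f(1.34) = -4.71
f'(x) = 3*x^2 + 6*x - 25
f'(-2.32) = -22.77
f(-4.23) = 104.74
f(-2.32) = 82.66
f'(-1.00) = -28.00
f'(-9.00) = 164.00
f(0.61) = 7.09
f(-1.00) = 48.00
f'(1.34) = -11.57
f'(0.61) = -20.22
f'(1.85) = -3.63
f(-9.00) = -240.00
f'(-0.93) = -27.99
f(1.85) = -8.65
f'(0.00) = -25.00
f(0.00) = 21.00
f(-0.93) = 46.04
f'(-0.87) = -27.95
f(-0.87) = 44.36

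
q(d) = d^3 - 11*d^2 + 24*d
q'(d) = 3*d^2 - 22*d + 24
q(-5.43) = -614.76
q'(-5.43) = 231.91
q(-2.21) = -117.56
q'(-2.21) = 87.27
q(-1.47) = -62.23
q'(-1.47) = 62.82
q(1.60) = 14.34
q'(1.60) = -3.52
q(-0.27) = -7.30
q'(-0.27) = 30.16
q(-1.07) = -39.50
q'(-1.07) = 50.97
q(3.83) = -13.26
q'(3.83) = -16.25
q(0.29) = 6.06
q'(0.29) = 17.87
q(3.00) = 0.00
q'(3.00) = -15.00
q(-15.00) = -6210.00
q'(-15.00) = 1029.00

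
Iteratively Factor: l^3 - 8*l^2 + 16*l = (l - 4)*(l^2 - 4*l) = l*(l - 4)*(l - 4)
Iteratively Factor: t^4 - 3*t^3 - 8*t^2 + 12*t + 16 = (t + 2)*(t^3 - 5*t^2 + 2*t + 8) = (t - 4)*(t + 2)*(t^2 - t - 2) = (t - 4)*(t + 1)*(t + 2)*(t - 2)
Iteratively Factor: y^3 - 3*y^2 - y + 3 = (y - 1)*(y^2 - 2*y - 3) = (y - 3)*(y - 1)*(y + 1)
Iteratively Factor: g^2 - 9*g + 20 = (g - 4)*(g - 5)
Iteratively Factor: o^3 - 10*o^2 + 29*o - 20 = (o - 4)*(o^2 - 6*o + 5) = (o - 5)*(o - 4)*(o - 1)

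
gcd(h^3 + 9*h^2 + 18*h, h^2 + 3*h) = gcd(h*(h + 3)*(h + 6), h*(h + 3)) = h^2 + 3*h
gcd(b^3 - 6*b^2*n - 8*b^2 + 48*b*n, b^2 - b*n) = b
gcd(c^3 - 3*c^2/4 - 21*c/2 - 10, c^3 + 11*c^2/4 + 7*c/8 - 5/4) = c^2 + 13*c/4 + 5/2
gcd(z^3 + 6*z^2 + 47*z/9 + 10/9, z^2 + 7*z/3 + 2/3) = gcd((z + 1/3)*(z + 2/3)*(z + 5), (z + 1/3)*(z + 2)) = z + 1/3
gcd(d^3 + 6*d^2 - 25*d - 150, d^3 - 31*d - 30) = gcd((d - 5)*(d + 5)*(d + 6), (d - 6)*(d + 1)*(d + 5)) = d + 5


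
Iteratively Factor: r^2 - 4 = (r + 2)*(r - 2)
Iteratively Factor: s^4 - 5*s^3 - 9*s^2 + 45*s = (s)*(s^3 - 5*s^2 - 9*s + 45) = s*(s + 3)*(s^2 - 8*s + 15) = s*(s - 5)*(s + 3)*(s - 3)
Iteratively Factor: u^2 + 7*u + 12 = (u + 4)*(u + 3)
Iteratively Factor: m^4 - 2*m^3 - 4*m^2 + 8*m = (m + 2)*(m^3 - 4*m^2 + 4*m) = (m - 2)*(m + 2)*(m^2 - 2*m) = m*(m - 2)*(m + 2)*(m - 2)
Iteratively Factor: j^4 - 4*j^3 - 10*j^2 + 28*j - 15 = (j - 5)*(j^3 + j^2 - 5*j + 3) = (j - 5)*(j - 1)*(j^2 + 2*j - 3) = (j - 5)*(j - 1)*(j + 3)*(j - 1)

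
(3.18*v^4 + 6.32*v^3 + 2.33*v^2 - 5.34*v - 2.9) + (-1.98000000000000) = 3.18*v^4 + 6.32*v^3 + 2.33*v^2 - 5.34*v - 4.88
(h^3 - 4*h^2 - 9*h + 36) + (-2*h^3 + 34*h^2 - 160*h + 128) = -h^3 + 30*h^2 - 169*h + 164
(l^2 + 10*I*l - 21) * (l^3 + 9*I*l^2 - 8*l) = l^5 + 19*I*l^4 - 119*l^3 - 269*I*l^2 + 168*l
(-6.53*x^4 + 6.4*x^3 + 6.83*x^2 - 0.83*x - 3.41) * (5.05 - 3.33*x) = 21.7449*x^5 - 54.2885*x^4 + 9.5761*x^3 + 37.2554*x^2 + 7.1638*x - 17.2205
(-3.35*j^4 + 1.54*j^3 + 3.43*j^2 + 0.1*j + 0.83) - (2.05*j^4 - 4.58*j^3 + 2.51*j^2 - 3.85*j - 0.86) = -5.4*j^4 + 6.12*j^3 + 0.92*j^2 + 3.95*j + 1.69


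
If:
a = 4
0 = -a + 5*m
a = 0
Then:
No Solution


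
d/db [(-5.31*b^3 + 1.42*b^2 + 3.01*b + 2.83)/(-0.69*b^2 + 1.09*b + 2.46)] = (3.6639*b^4 - 11.5758*b^3 - 35.5631*b^2 + 10.8918*b + 4.3199)/(0.4761*b^4 - 1.5042*b^3 - 2.2067*b^2 + 5.3628*b + 6.0516)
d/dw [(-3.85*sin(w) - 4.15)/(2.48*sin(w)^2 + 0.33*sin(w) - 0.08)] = (9.548*sin(w)^2 + 20.584*sin(w) + 1.6775)*cos(w)/(6.1504*sin(w)^4 + 1.6368*sin(w)^3 - 0.2879*sin(w)^2 - 0.0528*sin(w) + 0.0064)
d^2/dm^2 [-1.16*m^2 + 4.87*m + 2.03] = -2.32000000000000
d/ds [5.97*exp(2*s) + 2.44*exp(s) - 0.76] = (11.94*exp(s) + 2.44)*exp(s)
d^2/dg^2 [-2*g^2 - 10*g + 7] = -4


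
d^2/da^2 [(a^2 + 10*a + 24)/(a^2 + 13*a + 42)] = -6/(a^3 + 21*a^2 + 147*a + 343)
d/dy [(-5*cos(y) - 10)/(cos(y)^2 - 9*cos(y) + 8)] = 5*(sin(y)^2 - 4*cos(y) + 25)*sin(y)/(cos(y)^2 - 9*cos(y) + 8)^2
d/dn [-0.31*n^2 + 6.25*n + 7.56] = 6.25 - 0.62*n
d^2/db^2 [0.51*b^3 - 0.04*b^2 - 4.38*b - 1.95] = 3.06*b - 0.08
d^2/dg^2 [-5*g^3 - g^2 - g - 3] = -30*g - 2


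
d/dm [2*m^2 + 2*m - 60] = 4*m + 2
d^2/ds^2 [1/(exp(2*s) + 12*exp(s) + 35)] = 4*(-(exp(s) + 3)*(exp(2*s) + 12*exp(s) + 35) + 2*(exp(s) + 6)^2*exp(s))*exp(s)/(exp(2*s) + 12*exp(s) + 35)^3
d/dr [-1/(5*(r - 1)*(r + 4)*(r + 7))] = ((r - 1)*(r + 4) + (r - 1)*(r + 7) + (r + 4)*(r + 7))/(5*(r - 1)^2*(r + 4)^2*(r + 7)^2)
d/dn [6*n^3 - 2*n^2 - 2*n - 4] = 18*n^2 - 4*n - 2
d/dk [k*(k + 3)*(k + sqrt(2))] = k*(k + 3) + k*(k + sqrt(2)) + (k + 3)*(k + sqrt(2))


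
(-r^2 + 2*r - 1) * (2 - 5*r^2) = 5*r^4 - 10*r^3 + 3*r^2 + 4*r - 2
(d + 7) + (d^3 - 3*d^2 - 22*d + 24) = d^3 - 3*d^2 - 21*d + 31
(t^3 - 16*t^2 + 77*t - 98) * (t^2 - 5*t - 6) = t^5 - 21*t^4 + 151*t^3 - 387*t^2 + 28*t + 588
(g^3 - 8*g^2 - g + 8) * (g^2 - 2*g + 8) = g^5 - 10*g^4 + 23*g^3 - 54*g^2 - 24*g + 64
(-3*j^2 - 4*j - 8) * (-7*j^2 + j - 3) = 21*j^4 + 25*j^3 + 61*j^2 + 4*j + 24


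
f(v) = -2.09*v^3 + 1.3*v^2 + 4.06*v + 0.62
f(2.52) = -14.34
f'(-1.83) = -21.70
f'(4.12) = -91.66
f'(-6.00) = -237.26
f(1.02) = 3.90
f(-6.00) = 474.50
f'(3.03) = -45.63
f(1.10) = 3.88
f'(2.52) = -29.21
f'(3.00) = -44.57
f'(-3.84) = -98.38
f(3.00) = -31.93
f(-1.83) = 10.35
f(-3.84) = 122.54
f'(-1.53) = -14.60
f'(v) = -6.27*v^2 + 2.6*v + 4.06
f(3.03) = -33.28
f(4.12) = -106.75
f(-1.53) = 4.94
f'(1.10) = -0.67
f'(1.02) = 0.19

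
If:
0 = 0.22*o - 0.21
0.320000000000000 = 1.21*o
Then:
No Solution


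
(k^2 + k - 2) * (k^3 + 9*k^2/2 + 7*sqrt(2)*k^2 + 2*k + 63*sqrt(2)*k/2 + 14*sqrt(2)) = k^5 + 11*k^4/2 + 7*sqrt(2)*k^4 + 9*k^3/2 + 77*sqrt(2)*k^3/2 - 7*k^2 + 63*sqrt(2)*k^2/2 - 49*sqrt(2)*k - 4*k - 28*sqrt(2)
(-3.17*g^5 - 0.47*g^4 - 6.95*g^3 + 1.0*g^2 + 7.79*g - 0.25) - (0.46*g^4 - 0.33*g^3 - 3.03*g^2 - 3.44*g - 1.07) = -3.17*g^5 - 0.93*g^4 - 6.62*g^3 + 4.03*g^2 + 11.23*g + 0.82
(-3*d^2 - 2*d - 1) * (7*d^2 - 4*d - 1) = -21*d^4 - 2*d^3 + 4*d^2 + 6*d + 1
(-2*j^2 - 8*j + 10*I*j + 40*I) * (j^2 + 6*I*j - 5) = -2*j^4 - 8*j^3 - 2*I*j^3 - 50*j^2 - 8*I*j^2 - 200*j - 50*I*j - 200*I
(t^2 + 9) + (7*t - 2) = t^2 + 7*t + 7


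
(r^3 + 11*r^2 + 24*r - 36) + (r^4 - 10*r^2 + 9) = r^4 + r^3 + r^2 + 24*r - 27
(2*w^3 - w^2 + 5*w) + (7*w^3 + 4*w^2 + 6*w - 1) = 9*w^3 + 3*w^2 + 11*w - 1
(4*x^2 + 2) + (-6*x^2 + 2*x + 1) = -2*x^2 + 2*x + 3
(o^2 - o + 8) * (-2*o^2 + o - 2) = -2*o^4 + 3*o^3 - 19*o^2 + 10*o - 16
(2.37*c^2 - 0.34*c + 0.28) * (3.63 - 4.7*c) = -11.139*c^3 + 10.2011*c^2 - 2.5502*c + 1.0164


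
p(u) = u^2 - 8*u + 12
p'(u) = 2*u - 8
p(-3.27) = 48.85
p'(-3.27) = -14.54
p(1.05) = 4.70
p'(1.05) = -5.90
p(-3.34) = 49.88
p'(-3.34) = -14.68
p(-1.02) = 21.20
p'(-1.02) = -10.04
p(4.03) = -4.00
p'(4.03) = 0.06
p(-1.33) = 24.41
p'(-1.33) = -10.66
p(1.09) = 4.47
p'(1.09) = -5.82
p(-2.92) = 43.89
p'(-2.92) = -13.84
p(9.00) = 21.00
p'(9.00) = 10.00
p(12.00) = 60.00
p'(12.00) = 16.00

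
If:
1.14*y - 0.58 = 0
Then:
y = 0.51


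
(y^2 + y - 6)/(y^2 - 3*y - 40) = (-y^2 - y + 6)/(-y^2 + 3*y + 40)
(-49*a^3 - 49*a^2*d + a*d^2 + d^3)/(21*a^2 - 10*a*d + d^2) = (-7*a^2 - 8*a*d - d^2)/(3*a - d)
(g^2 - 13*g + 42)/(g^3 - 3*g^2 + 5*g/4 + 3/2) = 4*(g^2 - 13*g + 42)/(4*g^3 - 12*g^2 + 5*g + 6)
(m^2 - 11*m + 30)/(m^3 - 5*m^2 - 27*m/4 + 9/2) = 4*(m - 5)/(4*m^2 + 4*m - 3)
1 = 1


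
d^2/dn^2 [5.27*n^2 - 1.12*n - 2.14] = 10.5400000000000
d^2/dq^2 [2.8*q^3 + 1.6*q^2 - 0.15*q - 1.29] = 16.8*q + 3.2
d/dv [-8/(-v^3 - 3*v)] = 24*(-v^2 - 1)/(v^2*(v^2 + 3)^2)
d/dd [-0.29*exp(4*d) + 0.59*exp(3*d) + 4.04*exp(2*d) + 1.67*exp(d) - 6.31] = (-1.16*exp(3*d) + 1.77*exp(2*d) + 8.08*exp(d) + 1.67)*exp(d)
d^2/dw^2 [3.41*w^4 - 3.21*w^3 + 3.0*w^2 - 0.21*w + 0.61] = 40.92*w^2 - 19.26*w + 6.0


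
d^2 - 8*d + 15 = (d - 5)*(d - 3)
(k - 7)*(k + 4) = k^2 - 3*k - 28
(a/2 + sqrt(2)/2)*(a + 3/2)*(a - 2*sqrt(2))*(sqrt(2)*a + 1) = sqrt(2)*a^4/2 - a^3/2 + 3*sqrt(2)*a^3/4 - 5*sqrt(2)*a^2/2 - 3*a^2/4 - 15*sqrt(2)*a/4 - 2*a - 3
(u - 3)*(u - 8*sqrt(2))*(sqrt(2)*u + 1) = sqrt(2)*u^3 - 15*u^2 - 3*sqrt(2)*u^2 - 8*sqrt(2)*u + 45*u + 24*sqrt(2)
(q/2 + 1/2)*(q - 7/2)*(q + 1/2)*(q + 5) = q^4/2 + 3*q^3/2 - 59*q^2/8 - 51*q/4 - 35/8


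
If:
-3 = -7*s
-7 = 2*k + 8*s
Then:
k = -73/14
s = 3/7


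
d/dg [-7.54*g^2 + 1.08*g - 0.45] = 1.08 - 15.08*g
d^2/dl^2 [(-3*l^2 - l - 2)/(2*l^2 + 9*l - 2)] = 20*(5*l^3 - 6*l^2 - 12*l - 20)/(8*l^6 + 108*l^5 + 462*l^4 + 513*l^3 - 462*l^2 + 108*l - 8)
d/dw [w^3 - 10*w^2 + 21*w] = 3*w^2 - 20*w + 21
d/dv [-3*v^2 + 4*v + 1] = 4 - 6*v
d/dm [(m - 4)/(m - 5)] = -1/(m - 5)^2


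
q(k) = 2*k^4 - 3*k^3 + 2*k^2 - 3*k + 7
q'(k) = 8*k^3 - 9*k^2 + 4*k - 3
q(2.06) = 19.10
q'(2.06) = 36.98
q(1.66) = 8.99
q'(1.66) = 15.43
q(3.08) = 109.06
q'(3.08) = 157.69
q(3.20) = 129.29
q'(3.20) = 179.78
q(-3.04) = 289.70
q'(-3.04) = -323.09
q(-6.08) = 3506.47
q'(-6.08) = -2158.06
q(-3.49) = 466.07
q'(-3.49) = -466.65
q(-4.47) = 1126.79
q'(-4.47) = -915.23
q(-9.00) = 15505.00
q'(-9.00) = -6600.00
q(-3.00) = 277.00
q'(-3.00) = -312.00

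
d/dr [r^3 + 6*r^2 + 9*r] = 3*r^2 + 12*r + 9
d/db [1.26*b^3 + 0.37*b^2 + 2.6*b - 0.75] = 3.78*b^2 + 0.74*b + 2.6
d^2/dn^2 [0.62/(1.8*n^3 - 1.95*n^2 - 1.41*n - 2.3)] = ((2.418 - 6.696*n)*(-1.8*n^3 + 1.95*n^2 + 1.41*n + 2.3) - 0.62*(-10.8*n^2 + 7.8*n + 2.82)*(-5.4*n^2 + 3.9*n + 1.41))/(-1.8*n^3 + 1.95*n^2 + 1.41*n + 2.3)^3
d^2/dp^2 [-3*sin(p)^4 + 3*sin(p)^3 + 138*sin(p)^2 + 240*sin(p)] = 48*sin(p)^4 - 27*sin(p)^3 - 588*sin(p)^2 - 222*sin(p) + 276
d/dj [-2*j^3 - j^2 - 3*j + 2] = -6*j^2 - 2*j - 3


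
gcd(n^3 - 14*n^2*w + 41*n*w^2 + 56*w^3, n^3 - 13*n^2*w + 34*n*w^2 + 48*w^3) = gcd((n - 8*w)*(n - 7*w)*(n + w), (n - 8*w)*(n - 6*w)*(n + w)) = -n^2 + 7*n*w + 8*w^2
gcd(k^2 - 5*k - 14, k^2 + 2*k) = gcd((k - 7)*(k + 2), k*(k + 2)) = k + 2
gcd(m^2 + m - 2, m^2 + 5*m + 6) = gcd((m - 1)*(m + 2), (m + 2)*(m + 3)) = m + 2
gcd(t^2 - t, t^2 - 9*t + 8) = t - 1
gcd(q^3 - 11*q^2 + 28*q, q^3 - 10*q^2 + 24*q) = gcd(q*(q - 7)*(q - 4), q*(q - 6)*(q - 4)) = q^2 - 4*q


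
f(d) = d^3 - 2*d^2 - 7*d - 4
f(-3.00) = -28.00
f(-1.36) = -0.69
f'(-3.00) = 32.00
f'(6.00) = 77.00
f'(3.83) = 21.69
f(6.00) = 98.00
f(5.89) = 89.72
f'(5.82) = 71.34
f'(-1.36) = 3.99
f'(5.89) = 73.52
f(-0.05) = -3.66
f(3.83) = -3.97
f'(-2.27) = 17.54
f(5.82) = 84.65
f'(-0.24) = -5.87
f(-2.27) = -10.11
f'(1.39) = -6.76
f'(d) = 3*d^2 - 4*d - 7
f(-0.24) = -2.45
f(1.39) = -14.91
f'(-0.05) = -6.79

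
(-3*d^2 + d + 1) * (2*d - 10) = -6*d^3 + 32*d^2 - 8*d - 10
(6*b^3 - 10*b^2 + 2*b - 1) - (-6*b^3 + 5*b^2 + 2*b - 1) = 12*b^3 - 15*b^2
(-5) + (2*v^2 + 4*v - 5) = 2*v^2 + 4*v - 10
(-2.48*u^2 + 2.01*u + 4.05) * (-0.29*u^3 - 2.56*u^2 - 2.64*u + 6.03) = 0.7192*u^5 + 5.7659*u^4 + 0.2271*u^3 - 30.6288*u^2 + 1.4283*u + 24.4215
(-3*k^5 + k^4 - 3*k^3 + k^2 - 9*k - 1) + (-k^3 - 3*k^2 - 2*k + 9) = -3*k^5 + k^4 - 4*k^3 - 2*k^2 - 11*k + 8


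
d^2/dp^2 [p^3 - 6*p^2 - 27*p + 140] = 6*p - 12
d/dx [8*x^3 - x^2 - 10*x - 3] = 24*x^2 - 2*x - 10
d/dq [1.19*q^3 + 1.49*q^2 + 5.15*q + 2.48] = 3.57*q^2 + 2.98*q + 5.15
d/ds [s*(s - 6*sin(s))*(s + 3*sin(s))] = -3*s^2*cos(s) + 3*s^2 - 6*s*sin(s) - 18*s*sin(2*s) - 18*sin(s)^2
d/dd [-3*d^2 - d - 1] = -6*d - 1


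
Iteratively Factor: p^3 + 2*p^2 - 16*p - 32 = (p + 4)*(p^2 - 2*p - 8) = (p + 2)*(p + 4)*(p - 4)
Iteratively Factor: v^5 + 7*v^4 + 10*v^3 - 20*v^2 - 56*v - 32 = (v + 2)*(v^4 + 5*v^3 - 20*v - 16) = (v + 1)*(v + 2)*(v^3 + 4*v^2 - 4*v - 16) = (v + 1)*(v + 2)^2*(v^2 + 2*v - 8) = (v - 2)*(v + 1)*(v + 2)^2*(v + 4)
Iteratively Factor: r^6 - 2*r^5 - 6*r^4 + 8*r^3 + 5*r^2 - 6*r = (r + 1)*(r^5 - 3*r^4 - 3*r^3 + 11*r^2 - 6*r) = (r - 3)*(r + 1)*(r^4 - 3*r^2 + 2*r) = (r - 3)*(r - 1)*(r + 1)*(r^3 + r^2 - 2*r) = r*(r - 3)*(r - 1)*(r + 1)*(r^2 + r - 2) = r*(r - 3)*(r - 1)^2*(r + 1)*(r + 2)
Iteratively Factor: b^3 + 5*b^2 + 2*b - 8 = (b - 1)*(b^2 + 6*b + 8) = (b - 1)*(b + 4)*(b + 2)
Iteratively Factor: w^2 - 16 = (w + 4)*(w - 4)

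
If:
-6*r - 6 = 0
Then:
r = -1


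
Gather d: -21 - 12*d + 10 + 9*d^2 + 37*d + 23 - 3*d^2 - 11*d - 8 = 6*d^2 + 14*d + 4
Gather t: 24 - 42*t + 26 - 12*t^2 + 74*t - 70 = -12*t^2 + 32*t - 20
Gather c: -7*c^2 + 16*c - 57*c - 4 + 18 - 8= -7*c^2 - 41*c + 6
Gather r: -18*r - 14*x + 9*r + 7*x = -9*r - 7*x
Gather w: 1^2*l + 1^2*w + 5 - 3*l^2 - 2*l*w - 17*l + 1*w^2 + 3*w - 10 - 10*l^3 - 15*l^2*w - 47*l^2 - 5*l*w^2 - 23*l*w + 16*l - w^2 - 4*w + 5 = -10*l^3 - 50*l^2 - 5*l*w^2 + w*(-15*l^2 - 25*l)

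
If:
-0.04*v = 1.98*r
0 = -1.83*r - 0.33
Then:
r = -0.18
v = 8.93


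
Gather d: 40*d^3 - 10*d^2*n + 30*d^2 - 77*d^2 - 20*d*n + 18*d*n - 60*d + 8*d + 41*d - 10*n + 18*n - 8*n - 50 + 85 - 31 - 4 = 40*d^3 + d^2*(-10*n - 47) + d*(-2*n - 11)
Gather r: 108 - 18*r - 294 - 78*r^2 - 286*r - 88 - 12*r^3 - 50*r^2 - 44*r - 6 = -12*r^3 - 128*r^2 - 348*r - 280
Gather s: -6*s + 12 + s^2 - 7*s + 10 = s^2 - 13*s + 22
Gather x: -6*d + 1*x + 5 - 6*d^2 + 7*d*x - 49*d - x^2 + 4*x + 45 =-6*d^2 - 55*d - x^2 + x*(7*d + 5) + 50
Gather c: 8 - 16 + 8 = 0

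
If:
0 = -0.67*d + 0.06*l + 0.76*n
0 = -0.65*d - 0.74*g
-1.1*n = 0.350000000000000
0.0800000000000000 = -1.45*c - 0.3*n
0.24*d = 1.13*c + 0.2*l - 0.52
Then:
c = 0.01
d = -0.15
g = 0.13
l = 2.36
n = -0.32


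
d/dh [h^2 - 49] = 2*h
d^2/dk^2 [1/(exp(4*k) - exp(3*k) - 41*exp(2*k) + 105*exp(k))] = ((-16*exp(3*k) + 9*exp(2*k) + 164*exp(k) - 105)*(exp(3*k) - exp(2*k) - 41*exp(k) + 105) + 2*(4*exp(3*k) - 3*exp(2*k) - 82*exp(k) + 105)^2)*exp(-k)/(exp(3*k) - exp(2*k) - 41*exp(k) + 105)^3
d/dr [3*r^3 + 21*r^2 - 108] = 3*r*(3*r + 14)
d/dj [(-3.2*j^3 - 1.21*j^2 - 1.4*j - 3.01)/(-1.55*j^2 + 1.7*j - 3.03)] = (4.96*j^4 - 10.88*j^3 + 24.861*j^2 - 1.9984*j + 9.359)/(2.4025*j^4 - 5.27*j^3 + 12.283*j^2 - 10.302*j + 9.1809)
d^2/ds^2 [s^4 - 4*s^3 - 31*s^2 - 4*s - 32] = 12*s^2 - 24*s - 62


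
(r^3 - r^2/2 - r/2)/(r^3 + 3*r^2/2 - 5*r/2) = (2*r + 1)/(2*r + 5)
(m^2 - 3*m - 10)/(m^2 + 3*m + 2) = (m - 5)/(m + 1)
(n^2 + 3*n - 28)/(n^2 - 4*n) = (n + 7)/n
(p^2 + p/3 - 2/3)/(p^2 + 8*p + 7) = (p - 2/3)/(p + 7)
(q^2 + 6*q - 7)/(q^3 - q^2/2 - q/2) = 2*(q + 7)/(q*(2*q + 1))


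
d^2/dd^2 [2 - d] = 0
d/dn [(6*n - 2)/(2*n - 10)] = -14/(n - 5)^2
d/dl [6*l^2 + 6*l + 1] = 12*l + 6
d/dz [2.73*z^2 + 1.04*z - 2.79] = 5.46*z + 1.04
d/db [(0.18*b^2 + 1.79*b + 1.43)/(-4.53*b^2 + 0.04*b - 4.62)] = (8.1159*b^2 + 11.2926*b - 8.327)/(20.5209*b^4 - 0.3624*b^3 + 41.8588*b^2 - 0.3696*b + 21.3444)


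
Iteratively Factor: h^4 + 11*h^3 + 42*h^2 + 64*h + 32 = (h + 4)*(h^3 + 7*h^2 + 14*h + 8) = (h + 2)*(h + 4)*(h^2 + 5*h + 4) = (h + 2)*(h + 4)^2*(h + 1)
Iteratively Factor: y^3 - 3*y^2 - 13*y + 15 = (y + 3)*(y^2 - 6*y + 5) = (y - 5)*(y + 3)*(y - 1)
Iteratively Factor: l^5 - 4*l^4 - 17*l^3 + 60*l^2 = (l + 4)*(l^4 - 8*l^3 + 15*l^2) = l*(l + 4)*(l^3 - 8*l^2 + 15*l) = l*(l - 5)*(l + 4)*(l^2 - 3*l) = l^2*(l - 5)*(l + 4)*(l - 3)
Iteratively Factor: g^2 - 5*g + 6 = (g - 3)*(g - 2)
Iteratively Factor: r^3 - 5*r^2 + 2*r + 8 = (r + 1)*(r^2 - 6*r + 8) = (r - 2)*(r + 1)*(r - 4)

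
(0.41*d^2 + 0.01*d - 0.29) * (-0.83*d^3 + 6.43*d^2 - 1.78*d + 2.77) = -0.3403*d^5 + 2.628*d^4 - 0.4248*d^3 - 0.7468*d^2 + 0.5439*d - 0.8033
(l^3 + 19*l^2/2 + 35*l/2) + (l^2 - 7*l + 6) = l^3 + 21*l^2/2 + 21*l/2 + 6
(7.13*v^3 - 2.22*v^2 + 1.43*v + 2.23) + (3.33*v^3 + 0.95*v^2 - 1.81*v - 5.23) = 10.46*v^3 - 1.27*v^2 - 0.38*v - 3.0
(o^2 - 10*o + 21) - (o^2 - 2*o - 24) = 45 - 8*o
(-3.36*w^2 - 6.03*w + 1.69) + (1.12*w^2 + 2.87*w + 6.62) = -2.24*w^2 - 3.16*w + 8.31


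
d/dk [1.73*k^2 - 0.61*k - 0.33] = 3.46*k - 0.61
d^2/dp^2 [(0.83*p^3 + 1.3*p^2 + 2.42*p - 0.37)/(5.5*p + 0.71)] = (50.215*p^3 + 19.4469*p^2 + 2.51041799999999*p - 39.97454)/(166.375*p^3 + 64.4325*p^2 + 8.31765*p + 0.357911)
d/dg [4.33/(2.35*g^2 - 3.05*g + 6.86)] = (13.2065 - 20.351*g)/(2.35*g^2 - 3.05*g + 6.86)^2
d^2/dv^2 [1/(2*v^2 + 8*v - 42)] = (-v^2 - 4*v + 4*(v + 2)^2 + 21)/(v^2 + 4*v - 21)^3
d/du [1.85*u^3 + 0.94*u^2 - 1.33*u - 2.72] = 5.55*u^2 + 1.88*u - 1.33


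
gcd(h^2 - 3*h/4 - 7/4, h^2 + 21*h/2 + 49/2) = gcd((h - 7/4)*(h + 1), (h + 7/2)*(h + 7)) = 1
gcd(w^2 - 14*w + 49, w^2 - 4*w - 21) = w - 7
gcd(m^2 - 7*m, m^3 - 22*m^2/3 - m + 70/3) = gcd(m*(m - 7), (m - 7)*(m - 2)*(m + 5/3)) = m - 7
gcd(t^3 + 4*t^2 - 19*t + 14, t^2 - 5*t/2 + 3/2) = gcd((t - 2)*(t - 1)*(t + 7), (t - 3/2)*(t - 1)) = t - 1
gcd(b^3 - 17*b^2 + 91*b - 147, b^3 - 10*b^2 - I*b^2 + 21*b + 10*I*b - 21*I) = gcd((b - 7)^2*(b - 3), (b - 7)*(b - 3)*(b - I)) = b^2 - 10*b + 21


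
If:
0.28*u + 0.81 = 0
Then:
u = -2.89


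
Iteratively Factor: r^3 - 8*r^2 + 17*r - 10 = (r - 2)*(r^2 - 6*r + 5) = (r - 5)*(r - 2)*(r - 1)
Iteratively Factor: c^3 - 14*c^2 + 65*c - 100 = (c - 5)*(c^2 - 9*c + 20) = (c - 5)*(c - 4)*(c - 5)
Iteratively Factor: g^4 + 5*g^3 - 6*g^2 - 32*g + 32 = (g + 4)*(g^3 + g^2 - 10*g + 8) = (g + 4)^2*(g^2 - 3*g + 2) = (g - 2)*(g + 4)^2*(g - 1)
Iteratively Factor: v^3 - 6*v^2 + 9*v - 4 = (v - 1)*(v^2 - 5*v + 4) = (v - 4)*(v - 1)*(v - 1)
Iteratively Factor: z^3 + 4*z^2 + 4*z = (z)*(z^2 + 4*z + 4) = z*(z + 2)*(z + 2)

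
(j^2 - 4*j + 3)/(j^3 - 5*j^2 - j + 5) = (j - 3)/(j^2 - 4*j - 5)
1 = 1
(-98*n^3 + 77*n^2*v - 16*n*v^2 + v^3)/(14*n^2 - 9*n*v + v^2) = -7*n + v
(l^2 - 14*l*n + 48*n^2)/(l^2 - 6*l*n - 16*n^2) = (l - 6*n)/(l + 2*n)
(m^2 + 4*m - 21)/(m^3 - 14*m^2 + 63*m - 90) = (m + 7)/(m^2 - 11*m + 30)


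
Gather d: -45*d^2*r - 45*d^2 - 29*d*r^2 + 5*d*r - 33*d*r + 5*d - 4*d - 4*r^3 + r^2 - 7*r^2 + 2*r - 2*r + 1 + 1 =d^2*(-45*r - 45) + d*(-29*r^2 - 28*r + 1) - 4*r^3 - 6*r^2 + 2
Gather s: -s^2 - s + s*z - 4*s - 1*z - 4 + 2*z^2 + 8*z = -s^2 + s*(z - 5) + 2*z^2 + 7*z - 4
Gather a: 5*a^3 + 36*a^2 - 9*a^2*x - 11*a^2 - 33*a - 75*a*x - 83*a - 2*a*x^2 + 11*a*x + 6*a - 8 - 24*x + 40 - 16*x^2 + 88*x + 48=5*a^3 + a^2*(25 - 9*x) + a*(-2*x^2 - 64*x - 110) - 16*x^2 + 64*x + 80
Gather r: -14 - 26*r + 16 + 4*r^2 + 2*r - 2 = 4*r^2 - 24*r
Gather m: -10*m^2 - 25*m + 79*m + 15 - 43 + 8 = -10*m^2 + 54*m - 20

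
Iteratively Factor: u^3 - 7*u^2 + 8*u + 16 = (u - 4)*(u^2 - 3*u - 4) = (u - 4)*(u + 1)*(u - 4)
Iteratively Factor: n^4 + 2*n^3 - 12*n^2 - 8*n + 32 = (n + 2)*(n^3 - 12*n + 16) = (n + 2)*(n + 4)*(n^2 - 4*n + 4) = (n - 2)*(n + 2)*(n + 4)*(n - 2)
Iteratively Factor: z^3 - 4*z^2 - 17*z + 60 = (z - 5)*(z^2 + z - 12) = (z - 5)*(z + 4)*(z - 3)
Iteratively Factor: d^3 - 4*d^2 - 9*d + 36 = (d - 4)*(d^2 - 9) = (d - 4)*(d - 3)*(d + 3)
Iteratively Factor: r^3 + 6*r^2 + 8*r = (r + 2)*(r^2 + 4*r) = (r + 2)*(r + 4)*(r)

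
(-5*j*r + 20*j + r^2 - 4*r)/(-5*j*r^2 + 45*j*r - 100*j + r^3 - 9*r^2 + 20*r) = 1/(r - 5)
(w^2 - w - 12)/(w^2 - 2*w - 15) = (w - 4)/(w - 5)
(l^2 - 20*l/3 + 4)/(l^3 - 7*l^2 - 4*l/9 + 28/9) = 3*(l - 6)/(3*l^2 - 19*l - 14)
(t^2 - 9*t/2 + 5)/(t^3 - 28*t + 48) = (t - 5/2)/(t^2 + 2*t - 24)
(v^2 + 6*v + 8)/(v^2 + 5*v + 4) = (v + 2)/(v + 1)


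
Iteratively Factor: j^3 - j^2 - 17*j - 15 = (j + 1)*(j^2 - 2*j - 15) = (j + 1)*(j + 3)*(j - 5)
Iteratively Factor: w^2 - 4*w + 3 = (w - 3)*(w - 1)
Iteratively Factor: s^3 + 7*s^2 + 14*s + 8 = (s + 2)*(s^2 + 5*s + 4) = (s + 1)*(s + 2)*(s + 4)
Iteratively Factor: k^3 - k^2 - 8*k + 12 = (k - 2)*(k^2 + k - 6) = (k - 2)*(k + 3)*(k - 2)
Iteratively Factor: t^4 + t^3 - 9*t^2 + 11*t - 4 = (t - 1)*(t^3 + 2*t^2 - 7*t + 4) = (t - 1)^2*(t^2 + 3*t - 4) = (t - 1)^3*(t + 4)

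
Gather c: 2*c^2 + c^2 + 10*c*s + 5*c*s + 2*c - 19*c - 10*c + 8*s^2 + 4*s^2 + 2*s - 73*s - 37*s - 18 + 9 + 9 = 3*c^2 + c*(15*s - 27) + 12*s^2 - 108*s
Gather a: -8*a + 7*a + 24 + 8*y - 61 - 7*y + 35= -a + y - 2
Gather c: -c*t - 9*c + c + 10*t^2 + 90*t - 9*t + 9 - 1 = c*(-t - 8) + 10*t^2 + 81*t + 8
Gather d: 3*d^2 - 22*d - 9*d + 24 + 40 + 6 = 3*d^2 - 31*d + 70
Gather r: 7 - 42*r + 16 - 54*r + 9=32 - 96*r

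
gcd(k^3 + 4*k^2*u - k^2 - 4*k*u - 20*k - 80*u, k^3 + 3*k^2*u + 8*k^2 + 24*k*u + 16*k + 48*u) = k + 4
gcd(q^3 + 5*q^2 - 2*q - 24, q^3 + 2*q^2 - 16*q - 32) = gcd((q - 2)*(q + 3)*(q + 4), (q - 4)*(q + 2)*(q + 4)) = q + 4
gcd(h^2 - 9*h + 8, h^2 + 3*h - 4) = h - 1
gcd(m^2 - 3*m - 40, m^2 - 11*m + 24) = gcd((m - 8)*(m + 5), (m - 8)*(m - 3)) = m - 8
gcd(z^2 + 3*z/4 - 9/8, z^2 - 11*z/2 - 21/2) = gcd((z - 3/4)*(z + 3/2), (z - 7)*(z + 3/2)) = z + 3/2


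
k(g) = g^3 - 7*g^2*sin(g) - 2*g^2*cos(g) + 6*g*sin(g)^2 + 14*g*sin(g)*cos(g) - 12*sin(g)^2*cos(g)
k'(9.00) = 838.29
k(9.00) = 606.65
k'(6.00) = -99.45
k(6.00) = 196.66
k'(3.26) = 175.04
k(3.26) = 70.33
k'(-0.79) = -2.71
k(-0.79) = 0.61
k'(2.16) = -5.56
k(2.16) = -12.29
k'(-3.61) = 117.77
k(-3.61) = -46.85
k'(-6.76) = -227.07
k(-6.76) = -215.50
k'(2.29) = 5.60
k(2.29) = -12.34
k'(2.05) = -11.77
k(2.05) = -11.31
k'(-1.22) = -5.01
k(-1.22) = 2.37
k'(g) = 2*g^2*sin(g) - 7*g^2*cos(g) + 3*g^2 - 14*g*sin(g)^2 + 12*g*sin(g)*cos(g) - 14*g*sin(g) + 14*g*cos(g)^2 - 4*g*cos(g) + 12*sin(g)^3 + 6*sin(g)^2 - 24*sin(g)*cos(g)^2 + 14*sin(g)*cos(g)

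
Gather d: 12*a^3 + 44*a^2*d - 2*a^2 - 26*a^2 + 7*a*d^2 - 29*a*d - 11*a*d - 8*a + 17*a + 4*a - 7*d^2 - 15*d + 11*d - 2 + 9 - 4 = 12*a^3 - 28*a^2 + 13*a + d^2*(7*a - 7) + d*(44*a^2 - 40*a - 4) + 3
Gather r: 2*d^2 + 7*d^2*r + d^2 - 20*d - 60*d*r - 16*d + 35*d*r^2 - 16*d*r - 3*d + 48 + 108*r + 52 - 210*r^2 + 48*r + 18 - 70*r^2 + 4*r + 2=3*d^2 - 39*d + r^2*(35*d - 280) + r*(7*d^2 - 76*d + 160) + 120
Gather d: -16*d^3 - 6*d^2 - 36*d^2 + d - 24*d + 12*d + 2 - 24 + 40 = -16*d^3 - 42*d^2 - 11*d + 18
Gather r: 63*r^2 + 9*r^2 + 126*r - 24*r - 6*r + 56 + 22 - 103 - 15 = 72*r^2 + 96*r - 40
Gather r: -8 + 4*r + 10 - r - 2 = 3*r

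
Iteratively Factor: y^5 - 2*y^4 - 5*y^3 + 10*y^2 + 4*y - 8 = (y - 2)*(y^4 - 5*y^2 + 4) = (y - 2)*(y + 2)*(y^3 - 2*y^2 - y + 2) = (y - 2)*(y - 1)*(y + 2)*(y^2 - y - 2) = (y - 2)*(y - 1)*(y + 1)*(y + 2)*(y - 2)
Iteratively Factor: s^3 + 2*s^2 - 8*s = (s)*(s^2 + 2*s - 8) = s*(s - 2)*(s + 4)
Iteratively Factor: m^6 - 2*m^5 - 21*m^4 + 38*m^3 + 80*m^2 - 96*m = (m)*(m^5 - 2*m^4 - 21*m^3 + 38*m^2 + 80*m - 96) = m*(m + 2)*(m^4 - 4*m^3 - 13*m^2 + 64*m - 48) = m*(m - 3)*(m + 2)*(m^3 - m^2 - 16*m + 16) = m*(m - 3)*(m - 1)*(m + 2)*(m^2 - 16) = m*(m - 4)*(m - 3)*(m - 1)*(m + 2)*(m + 4)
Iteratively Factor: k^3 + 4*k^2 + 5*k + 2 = (k + 1)*(k^2 + 3*k + 2) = (k + 1)^2*(k + 2)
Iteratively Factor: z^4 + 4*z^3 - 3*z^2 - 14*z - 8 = (z + 4)*(z^3 - 3*z - 2) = (z - 2)*(z + 4)*(z^2 + 2*z + 1) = (z - 2)*(z + 1)*(z + 4)*(z + 1)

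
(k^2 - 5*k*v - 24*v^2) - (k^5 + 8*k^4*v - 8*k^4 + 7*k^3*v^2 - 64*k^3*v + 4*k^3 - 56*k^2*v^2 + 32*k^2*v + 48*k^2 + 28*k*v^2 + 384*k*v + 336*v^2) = -k^5 - 8*k^4*v + 8*k^4 - 7*k^3*v^2 + 64*k^3*v - 4*k^3 + 56*k^2*v^2 - 32*k^2*v - 47*k^2 - 28*k*v^2 - 389*k*v - 360*v^2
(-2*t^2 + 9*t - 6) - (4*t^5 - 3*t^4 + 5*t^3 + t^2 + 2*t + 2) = -4*t^5 + 3*t^4 - 5*t^3 - 3*t^2 + 7*t - 8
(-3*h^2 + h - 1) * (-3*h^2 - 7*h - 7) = 9*h^4 + 18*h^3 + 17*h^2 + 7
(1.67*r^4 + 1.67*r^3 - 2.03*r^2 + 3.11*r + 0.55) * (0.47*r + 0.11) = 0.7849*r^5 + 0.9686*r^4 - 0.7704*r^3 + 1.2384*r^2 + 0.6006*r + 0.0605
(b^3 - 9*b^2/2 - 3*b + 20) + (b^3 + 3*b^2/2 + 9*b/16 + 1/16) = 2*b^3 - 3*b^2 - 39*b/16 + 321/16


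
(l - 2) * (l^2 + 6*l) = l^3 + 4*l^2 - 12*l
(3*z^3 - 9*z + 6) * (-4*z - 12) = -12*z^4 - 36*z^3 + 36*z^2 + 84*z - 72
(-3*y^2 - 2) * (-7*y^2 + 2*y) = 21*y^4 - 6*y^3 + 14*y^2 - 4*y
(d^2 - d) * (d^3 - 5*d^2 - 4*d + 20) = d^5 - 6*d^4 + d^3 + 24*d^2 - 20*d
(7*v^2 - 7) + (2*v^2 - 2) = 9*v^2 - 9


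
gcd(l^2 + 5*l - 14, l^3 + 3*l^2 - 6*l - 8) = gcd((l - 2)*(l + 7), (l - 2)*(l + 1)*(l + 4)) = l - 2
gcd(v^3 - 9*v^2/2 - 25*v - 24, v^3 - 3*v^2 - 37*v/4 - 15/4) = v + 3/2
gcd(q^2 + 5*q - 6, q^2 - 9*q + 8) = q - 1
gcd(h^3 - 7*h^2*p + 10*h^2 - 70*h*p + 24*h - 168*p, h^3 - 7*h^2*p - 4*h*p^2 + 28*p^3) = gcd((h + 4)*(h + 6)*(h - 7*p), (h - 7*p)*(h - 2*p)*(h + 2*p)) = -h + 7*p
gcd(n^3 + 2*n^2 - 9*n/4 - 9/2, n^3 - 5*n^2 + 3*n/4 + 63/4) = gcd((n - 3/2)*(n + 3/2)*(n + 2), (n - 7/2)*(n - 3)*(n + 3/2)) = n + 3/2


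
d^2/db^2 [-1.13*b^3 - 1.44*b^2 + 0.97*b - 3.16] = -6.78*b - 2.88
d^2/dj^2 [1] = 0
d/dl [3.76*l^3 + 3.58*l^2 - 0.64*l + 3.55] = 11.28*l^2 + 7.16*l - 0.64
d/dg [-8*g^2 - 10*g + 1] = -16*g - 10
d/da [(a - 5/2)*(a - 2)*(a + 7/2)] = 3*a^2 - 2*a - 43/4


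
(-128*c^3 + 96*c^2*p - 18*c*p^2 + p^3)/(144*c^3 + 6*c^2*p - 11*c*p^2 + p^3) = (16*c^2 - 10*c*p + p^2)/(-18*c^2 - 3*c*p + p^2)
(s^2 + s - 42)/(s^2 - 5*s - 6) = (s + 7)/(s + 1)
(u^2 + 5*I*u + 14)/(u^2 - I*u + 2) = (u + 7*I)/(u + I)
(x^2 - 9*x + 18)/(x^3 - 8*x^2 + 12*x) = (x - 3)/(x*(x - 2))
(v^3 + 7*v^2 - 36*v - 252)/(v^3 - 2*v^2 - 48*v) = (v^2 + v - 42)/(v*(v - 8))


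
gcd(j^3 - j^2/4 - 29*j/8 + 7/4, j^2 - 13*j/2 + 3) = j - 1/2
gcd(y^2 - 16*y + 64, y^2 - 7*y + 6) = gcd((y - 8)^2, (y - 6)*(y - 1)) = 1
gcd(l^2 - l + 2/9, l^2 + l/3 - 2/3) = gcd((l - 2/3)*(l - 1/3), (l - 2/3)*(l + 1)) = l - 2/3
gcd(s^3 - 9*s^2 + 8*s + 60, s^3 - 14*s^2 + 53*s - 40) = s - 5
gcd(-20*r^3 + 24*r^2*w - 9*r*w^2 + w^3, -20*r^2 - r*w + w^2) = 5*r - w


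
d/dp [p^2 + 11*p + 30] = 2*p + 11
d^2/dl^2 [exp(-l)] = exp(-l)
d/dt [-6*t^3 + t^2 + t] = -18*t^2 + 2*t + 1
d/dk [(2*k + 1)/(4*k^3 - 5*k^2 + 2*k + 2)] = 2*(-8*k^3 - k^2 + 5*k + 1)/(16*k^6 - 40*k^5 + 41*k^4 - 4*k^3 - 16*k^2 + 8*k + 4)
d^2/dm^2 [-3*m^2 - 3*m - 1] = -6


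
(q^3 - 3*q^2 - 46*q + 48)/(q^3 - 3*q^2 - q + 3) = (q^2 - 2*q - 48)/(q^2 - 2*q - 3)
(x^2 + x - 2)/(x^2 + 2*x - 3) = (x + 2)/(x + 3)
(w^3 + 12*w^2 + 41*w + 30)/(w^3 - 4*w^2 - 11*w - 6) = (w^2 + 11*w + 30)/(w^2 - 5*w - 6)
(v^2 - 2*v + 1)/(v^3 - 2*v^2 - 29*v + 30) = (v - 1)/(v^2 - v - 30)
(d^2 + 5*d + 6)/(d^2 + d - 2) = (d + 3)/(d - 1)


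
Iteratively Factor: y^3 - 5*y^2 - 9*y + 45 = (y - 5)*(y^2 - 9) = (y - 5)*(y - 3)*(y + 3)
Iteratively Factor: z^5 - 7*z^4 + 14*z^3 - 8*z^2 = (z - 1)*(z^4 - 6*z^3 + 8*z^2) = (z - 4)*(z - 1)*(z^3 - 2*z^2) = z*(z - 4)*(z - 1)*(z^2 - 2*z) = z*(z - 4)*(z - 2)*(z - 1)*(z)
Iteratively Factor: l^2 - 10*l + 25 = (l - 5)*(l - 5)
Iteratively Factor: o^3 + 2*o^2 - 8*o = (o - 2)*(o^2 + 4*o) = o*(o - 2)*(o + 4)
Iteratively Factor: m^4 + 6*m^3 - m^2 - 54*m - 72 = (m + 3)*(m^3 + 3*m^2 - 10*m - 24) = (m - 3)*(m + 3)*(m^2 + 6*m + 8) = (m - 3)*(m + 3)*(m + 4)*(m + 2)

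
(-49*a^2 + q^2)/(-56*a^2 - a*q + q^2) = (-7*a + q)/(-8*a + q)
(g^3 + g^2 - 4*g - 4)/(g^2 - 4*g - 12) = (g^2 - g - 2)/(g - 6)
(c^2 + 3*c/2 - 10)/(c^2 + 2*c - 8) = (c - 5/2)/(c - 2)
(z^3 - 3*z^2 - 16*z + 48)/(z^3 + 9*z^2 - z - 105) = (z^2 - 16)/(z^2 + 12*z + 35)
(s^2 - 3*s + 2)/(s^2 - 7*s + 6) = (s - 2)/(s - 6)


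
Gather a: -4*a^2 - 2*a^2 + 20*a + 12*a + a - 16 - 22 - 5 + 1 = -6*a^2 + 33*a - 42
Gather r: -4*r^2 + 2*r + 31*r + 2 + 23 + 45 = -4*r^2 + 33*r + 70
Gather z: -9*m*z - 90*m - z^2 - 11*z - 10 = -90*m - z^2 + z*(-9*m - 11) - 10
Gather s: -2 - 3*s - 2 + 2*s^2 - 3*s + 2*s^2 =4*s^2 - 6*s - 4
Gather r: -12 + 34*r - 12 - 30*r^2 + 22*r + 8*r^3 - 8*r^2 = 8*r^3 - 38*r^2 + 56*r - 24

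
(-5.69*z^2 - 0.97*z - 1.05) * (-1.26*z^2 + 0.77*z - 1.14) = 7.1694*z^4 - 3.1591*z^3 + 7.0627*z^2 + 0.2973*z + 1.197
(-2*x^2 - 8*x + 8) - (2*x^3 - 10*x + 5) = -2*x^3 - 2*x^2 + 2*x + 3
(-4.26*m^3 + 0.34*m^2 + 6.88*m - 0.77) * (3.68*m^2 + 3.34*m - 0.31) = -15.6768*m^5 - 12.9772*m^4 + 27.7746*m^3 + 20.0402*m^2 - 4.7046*m + 0.2387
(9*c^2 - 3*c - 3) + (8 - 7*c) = 9*c^2 - 10*c + 5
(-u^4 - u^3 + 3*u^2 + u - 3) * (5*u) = -5*u^5 - 5*u^4 + 15*u^3 + 5*u^2 - 15*u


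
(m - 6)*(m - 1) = m^2 - 7*m + 6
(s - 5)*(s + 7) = s^2 + 2*s - 35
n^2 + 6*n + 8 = (n + 2)*(n + 4)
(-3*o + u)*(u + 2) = -3*o*u - 6*o + u^2 + 2*u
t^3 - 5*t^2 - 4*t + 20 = (t - 5)*(t - 2)*(t + 2)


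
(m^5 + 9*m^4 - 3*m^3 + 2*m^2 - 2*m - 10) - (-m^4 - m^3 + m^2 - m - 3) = m^5 + 10*m^4 - 2*m^3 + m^2 - m - 7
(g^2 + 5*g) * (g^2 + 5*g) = g^4 + 10*g^3 + 25*g^2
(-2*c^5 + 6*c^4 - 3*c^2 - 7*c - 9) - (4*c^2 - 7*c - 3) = -2*c^5 + 6*c^4 - 7*c^2 - 6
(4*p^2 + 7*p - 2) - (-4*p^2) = 8*p^2 + 7*p - 2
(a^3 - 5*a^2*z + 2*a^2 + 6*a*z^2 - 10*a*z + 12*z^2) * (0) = 0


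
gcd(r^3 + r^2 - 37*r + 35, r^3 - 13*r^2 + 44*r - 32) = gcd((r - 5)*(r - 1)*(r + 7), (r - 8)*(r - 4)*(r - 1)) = r - 1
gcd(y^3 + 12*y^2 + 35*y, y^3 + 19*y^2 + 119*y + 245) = y^2 + 12*y + 35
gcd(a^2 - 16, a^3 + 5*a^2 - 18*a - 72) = a - 4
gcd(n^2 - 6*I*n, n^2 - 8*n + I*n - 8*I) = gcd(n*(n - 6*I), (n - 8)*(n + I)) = 1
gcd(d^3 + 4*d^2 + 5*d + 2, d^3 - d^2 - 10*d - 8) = d^2 + 3*d + 2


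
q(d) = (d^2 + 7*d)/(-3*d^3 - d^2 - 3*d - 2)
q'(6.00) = 0.03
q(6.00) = -0.11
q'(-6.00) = -0.01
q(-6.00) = -0.00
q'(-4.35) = -0.04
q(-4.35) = -0.05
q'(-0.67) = -100.37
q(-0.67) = -9.15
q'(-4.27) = -0.04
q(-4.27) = -0.05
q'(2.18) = 0.25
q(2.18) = -0.45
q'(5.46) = 0.03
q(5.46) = -0.13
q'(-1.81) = -0.65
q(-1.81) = -0.52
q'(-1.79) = -0.68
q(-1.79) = -0.54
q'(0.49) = -0.60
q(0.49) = -0.90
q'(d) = (2*d + 7)/(-3*d^3 - d^2 - 3*d - 2) + (d^2 + 7*d)*(9*d^2 + 2*d + 3)/(-3*d^3 - d^2 - 3*d - 2)^2 = (d*(d + 7)*(9*d^2 + 2*d + 3) - (2*d + 7)*(3*d^3 + d^2 + 3*d + 2))/(3*d^3 + d^2 + 3*d + 2)^2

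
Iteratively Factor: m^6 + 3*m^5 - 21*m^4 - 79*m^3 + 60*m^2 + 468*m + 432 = (m + 3)*(m^5 - 21*m^3 - 16*m^2 + 108*m + 144) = (m - 4)*(m + 3)*(m^4 + 4*m^3 - 5*m^2 - 36*m - 36) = (m - 4)*(m + 3)^2*(m^3 + m^2 - 8*m - 12) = (m - 4)*(m - 3)*(m + 3)^2*(m^2 + 4*m + 4) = (m - 4)*(m - 3)*(m + 2)*(m + 3)^2*(m + 2)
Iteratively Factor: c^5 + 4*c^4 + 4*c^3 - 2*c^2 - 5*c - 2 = (c - 1)*(c^4 + 5*c^3 + 9*c^2 + 7*c + 2) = (c - 1)*(c + 1)*(c^3 + 4*c^2 + 5*c + 2) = (c - 1)*(c + 1)*(c + 2)*(c^2 + 2*c + 1) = (c - 1)*(c + 1)^2*(c + 2)*(c + 1)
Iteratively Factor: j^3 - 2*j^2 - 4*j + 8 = (j - 2)*(j^2 - 4) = (j - 2)*(j + 2)*(j - 2)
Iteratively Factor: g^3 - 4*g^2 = (g)*(g^2 - 4*g) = g*(g - 4)*(g)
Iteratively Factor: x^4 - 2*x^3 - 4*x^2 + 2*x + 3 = (x + 1)*(x^3 - 3*x^2 - x + 3) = (x - 1)*(x + 1)*(x^2 - 2*x - 3) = (x - 3)*(x - 1)*(x + 1)*(x + 1)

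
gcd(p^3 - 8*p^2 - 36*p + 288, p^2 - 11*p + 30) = p - 6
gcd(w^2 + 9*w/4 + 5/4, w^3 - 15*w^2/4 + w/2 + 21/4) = w + 1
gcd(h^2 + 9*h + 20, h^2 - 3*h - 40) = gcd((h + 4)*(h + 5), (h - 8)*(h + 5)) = h + 5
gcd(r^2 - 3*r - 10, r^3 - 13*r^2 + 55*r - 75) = r - 5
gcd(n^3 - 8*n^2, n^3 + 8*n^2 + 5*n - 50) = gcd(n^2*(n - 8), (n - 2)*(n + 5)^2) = 1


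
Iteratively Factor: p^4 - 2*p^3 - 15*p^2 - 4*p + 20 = (p + 2)*(p^3 - 4*p^2 - 7*p + 10) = (p - 1)*(p + 2)*(p^2 - 3*p - 10) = (p - 1)*(p + 2)^2*(p - 5)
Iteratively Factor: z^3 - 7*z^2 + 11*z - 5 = (z - 1)*(z^2 - 6*z + 5) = (z - 5)*(z - 1)*(z - 1)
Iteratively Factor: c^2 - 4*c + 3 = (c - 3)*(c - 1)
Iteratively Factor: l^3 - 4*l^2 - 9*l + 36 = (l + 3)*(l^2 - 7*l + 12) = (l - 3)*(l + 3)*(l - 4)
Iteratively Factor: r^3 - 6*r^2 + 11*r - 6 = (r - 2)*(r^2 - 4*r + 3) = (r - 3)*(r - 2)*(r - 1)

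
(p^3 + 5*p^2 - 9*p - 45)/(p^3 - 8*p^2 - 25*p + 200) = (p^2 - 9)/(p^2 - 13*p + 40)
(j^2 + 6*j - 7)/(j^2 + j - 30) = (j^2 + 6*j - 7)/(j^2 + j - 30)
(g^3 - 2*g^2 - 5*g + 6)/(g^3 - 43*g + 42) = (g^2 - g - 6)/(g^2 + g - 42)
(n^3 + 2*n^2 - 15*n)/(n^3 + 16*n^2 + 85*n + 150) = n*(n - 3)/(n^2 + 11*n + 30)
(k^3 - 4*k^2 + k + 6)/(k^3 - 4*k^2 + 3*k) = (k^2 - k - 2)/(k*(k - 1))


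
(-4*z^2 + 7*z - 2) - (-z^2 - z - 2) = -3*z^2 + 8*z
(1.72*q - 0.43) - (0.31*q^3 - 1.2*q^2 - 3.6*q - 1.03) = -0.31*q^3 + 1.2*q^2 + 5.32*q + 0.6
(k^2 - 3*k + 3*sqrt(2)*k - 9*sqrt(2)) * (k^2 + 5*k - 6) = k^4 + 2*k^3 + 3*sqrt(2)*k^3 - 21*k^2 + 6*sqrt(2)*k^2 - 63*sqrt(2)*k + 18*k + 54*sqrt(2)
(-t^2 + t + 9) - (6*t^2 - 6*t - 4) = -7*t^2 + 7*t + 13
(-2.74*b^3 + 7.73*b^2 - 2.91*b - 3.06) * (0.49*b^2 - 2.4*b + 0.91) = -1.3426*b^5 + 10.3637*b^4 - 22.4713*b^3 + 12.5189*b^2 + 4.6959*b - 2.7846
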